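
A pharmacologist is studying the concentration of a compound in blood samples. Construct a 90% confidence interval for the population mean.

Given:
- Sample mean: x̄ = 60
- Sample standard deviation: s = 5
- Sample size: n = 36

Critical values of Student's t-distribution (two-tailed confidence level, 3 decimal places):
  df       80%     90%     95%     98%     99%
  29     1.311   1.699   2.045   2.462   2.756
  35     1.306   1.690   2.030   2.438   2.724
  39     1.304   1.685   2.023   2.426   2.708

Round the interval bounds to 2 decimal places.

The population standard deviation σ is unknown (only the sample standard deviation s is given), so use a t-interval with df = n - 1 = 36 - 1 = 35.

For 90% confidence with df = 35, t* = 1.690 (from t-table)

Standard error: SE = s/√n = 5/√36 = 0.833333

Margin of error: E = t* × SE = 1.690 × 0.833333 = 1.4083

T-interval: x̄ ± E = 60 ± 1.4083 = (58.5917, 61.4083)

Rounded to 2 decimal places:

(58.59, 61.41)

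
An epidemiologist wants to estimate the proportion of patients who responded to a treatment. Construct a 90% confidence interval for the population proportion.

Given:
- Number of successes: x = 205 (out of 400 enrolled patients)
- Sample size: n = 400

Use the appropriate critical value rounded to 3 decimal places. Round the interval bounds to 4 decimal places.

Sample proportion: p̂ = 205/400 = 0.512500

Check conditions for normal approximation:
  np̂ = 205 ≥ 10 ✓
  n(1-p̂) = 195 ≥ 10 ✓

The sample is large enough, so use a z-interval (normal approximation) for the proportion.

For 90% confidence, z* = 1.645 (from standard normal table)

Standard error: SE = √(p̂(1-p̂)/n) = √(0.512500×0.487500/400) = 0.02499219

Margin of error: E = z* × SE = 1.645 × 0.02499219 = 0.041112

Z-interval: p̂ ± E = 0.512500 ± 0.041112 = (0.471388, 0.553612)

Rounded to 4 decimal places:

(0.4714, 0.5536)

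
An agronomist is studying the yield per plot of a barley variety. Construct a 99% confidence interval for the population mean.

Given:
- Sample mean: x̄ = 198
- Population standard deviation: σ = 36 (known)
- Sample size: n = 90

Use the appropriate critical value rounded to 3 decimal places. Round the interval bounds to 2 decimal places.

The population standard deviation σ is known, so use a z-interval (standard normal critical value).

For 99% confidence, z* = 2.576 (from standard normal table)

Standard error: SE = σ/√n = 36/√90 = 3.794733

Margin of error: E = z* × SE = 2.576 × 3.794733 = 9.7752

Z-interval: x̄ ± E = 198 ± 9.7752 = (188.2248, 207.7752)

Rounded to 2 decimal places:

(188.22, 207.78)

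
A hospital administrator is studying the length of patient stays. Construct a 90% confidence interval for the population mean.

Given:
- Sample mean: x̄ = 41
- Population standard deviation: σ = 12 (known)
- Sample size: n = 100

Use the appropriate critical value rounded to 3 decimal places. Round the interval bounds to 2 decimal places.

The population standard deviation σ is known, so use a z-interval (standard normal critical value).

For 90% confidence, z* = 1.645 (from standard normal table)

Standard error: SE = σ/√n = 12/√100 = 1.200000

Margin of error: E = z* × SE = 1.645 × 1.200000 = 1.9740

Z-interval: x̄ ± E = 41 ± 1.9740 = (39.0260, 42.9740)

Rounded to 2 decimal places:

(39.03, 42.97)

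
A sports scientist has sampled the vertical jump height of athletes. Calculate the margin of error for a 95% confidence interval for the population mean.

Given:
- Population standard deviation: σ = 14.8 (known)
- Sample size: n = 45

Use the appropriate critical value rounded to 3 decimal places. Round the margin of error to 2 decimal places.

The population standard deviation σ is known, so use the z-interval margin of error formula.

For 95% confidence, z* = 1.96 (from standard normal table)

Margin of error formula for z-interval: E = z* × σ/√n

E = 1.96 × 14.8/√45
  = 1.96 × 2.206254
  = 4.3243

Rounded to 2 decimal places:

4.32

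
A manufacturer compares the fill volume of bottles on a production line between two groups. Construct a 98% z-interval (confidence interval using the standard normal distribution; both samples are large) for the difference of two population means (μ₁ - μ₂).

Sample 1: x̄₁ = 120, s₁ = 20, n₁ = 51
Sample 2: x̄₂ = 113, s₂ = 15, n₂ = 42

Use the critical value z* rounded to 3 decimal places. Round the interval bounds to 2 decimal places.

Both samples are large (n₁ = 51 ≥ 30, n₂ = 42 ≥ 30), so a z-interval for the difference of means applies.

Point estimate: x̄₁ - x̄₂ = 120 - 113 = 7

Standard error: SE = √(s₁²/n₁ + s₂²/n₂)
= √(20²/51 + 15²/42)
= √(7.843137 + 5.357143)
= 3.633219

For 98% confidence, z* = 2.326 (from standard normal table)
Margin of error: E = z* × SE = 2.326 × 3.633219 = 8.4509

Z-interval: (x̄₁ - x̄₂) ± E = 7 ± 8.4509 = (-1.4509, 15.4509)

Rounded to 2 decimal places:

(-1.45, 15.45)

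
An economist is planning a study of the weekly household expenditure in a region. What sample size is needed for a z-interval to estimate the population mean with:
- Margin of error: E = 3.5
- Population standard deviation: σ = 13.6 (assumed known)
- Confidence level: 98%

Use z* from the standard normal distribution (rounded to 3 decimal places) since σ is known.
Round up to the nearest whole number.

Using z* since population σ is known (z-interval formula).

For 98% confidence, z* = 2.326 (from standard normal table)

Sample size formula for z-interval: n = (z*σ/E)²

n = (2.326 × 13.6 / 3.5)²
  = (9.038171)²
  = 81.6885

Round up to the nearest whole number: n = 82

82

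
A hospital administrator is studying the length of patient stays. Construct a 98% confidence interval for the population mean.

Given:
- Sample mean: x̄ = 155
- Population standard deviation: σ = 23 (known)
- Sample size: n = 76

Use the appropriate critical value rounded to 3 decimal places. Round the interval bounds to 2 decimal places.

The population standard deviation σ is known, so use a z-interval (standard normal critical value).

For 98% confidence, z* = 2.326 (from standard normal table)

Standard error: SE = σ/√n = 23/√76 = 2.638281

Margin of error: E = z* × SE = 2.326 × 2.638281 = 6.1366

Z-interval: x̄ ± E = 155 ± 6.1366 = (148.8634, 161.1366)

Rounded to 2 decimal places:

(148.86, 161.14)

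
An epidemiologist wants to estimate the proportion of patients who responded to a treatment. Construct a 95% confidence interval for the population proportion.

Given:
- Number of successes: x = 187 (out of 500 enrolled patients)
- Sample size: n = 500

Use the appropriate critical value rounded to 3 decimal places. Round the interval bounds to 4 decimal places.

Sample proportion: p̂ = 187/500 = 0.374000

Check conditions for normal approximation:
  np̂ = 187 ≥ 10 ✓
  n(1-p̂) = 313 ≥ 10 ✓

The sample is large enough, so use a z-interval (normal approximation) for the proportion.

For 95% confidence, z* = 1.96 (from standard normal table)

Standard error: SE = √(p̂(1-p̂)/n) = √(0.374000×0.626000/500) = 0.02163904

Margin of error: E = z* × SE = 1.96 × 0.02163904 = 0.042413

Z-interval: p̂ ± E = 0.374000 ± 0.042413 = (0.331587, 0.416413)

Rounded to 4 decimal places:

(0.3316, 0.4164)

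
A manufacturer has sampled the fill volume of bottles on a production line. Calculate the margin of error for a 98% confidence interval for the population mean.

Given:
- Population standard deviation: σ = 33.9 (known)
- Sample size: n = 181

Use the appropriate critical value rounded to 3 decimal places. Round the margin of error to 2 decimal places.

The population standard deviation σ is known, so use the z-interval margin of error formula.

For 98% confidence, z* = 2.326 (from standard normal table)

Margin of error formula for z-interval: E = z* × σ/√n

E = 2.326 × 33.9/√181
  = 2.326 × 2.519767
  = 5.8610

Rounded to 2 decimal places:

5.86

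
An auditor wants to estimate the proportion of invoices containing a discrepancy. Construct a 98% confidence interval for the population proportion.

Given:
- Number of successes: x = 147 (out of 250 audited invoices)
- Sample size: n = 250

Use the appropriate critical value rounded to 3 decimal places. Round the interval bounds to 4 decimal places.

Sample proportion: p̂ = 147/250 = 0.588000

Check conditions for normal approximation:
  np̂ = 147 ≥ 10 ✓
  n(1-p̂) = 103 ≥ 10 ✓

The sample is large enough, so use a z-interval (normal approximation) for the proportion.

For 98% confidence, z* = 2.326 (from standard normal table)

Standard error: SE = √(p̂(1-p̂)/n) = √(0.588000×0.412000/250) = 0.03112915

Margin of error: E = z* × SE = 2.326 × 0.03112915 = 0.072406

Z-interval: p̂ ± E = 0.588000 ± 0.072406 = (0.515594, 0.660406)

Rounded to 4 decimal places:

(0.5156, 0.6604)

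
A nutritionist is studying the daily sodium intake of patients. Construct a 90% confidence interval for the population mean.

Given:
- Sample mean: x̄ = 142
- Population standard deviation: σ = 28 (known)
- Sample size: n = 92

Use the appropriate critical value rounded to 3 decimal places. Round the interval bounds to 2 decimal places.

The population standard deviation σ is known, so use a z-interval (standard normal critical value).

For 90% confidence, z* = 1.645 (from standard normal table)

Standard error: SE = σ/√n = 28/√92 = 2.919202

Margin of error: E = z* × SE = 1.645 × 2.919202 = 4.8021

Z-interval: x̄ ± E = 142 ± 4.8021 = (137.1979, 146.8021)

Rounded to 2 decimal places:

(137.20, 146.80)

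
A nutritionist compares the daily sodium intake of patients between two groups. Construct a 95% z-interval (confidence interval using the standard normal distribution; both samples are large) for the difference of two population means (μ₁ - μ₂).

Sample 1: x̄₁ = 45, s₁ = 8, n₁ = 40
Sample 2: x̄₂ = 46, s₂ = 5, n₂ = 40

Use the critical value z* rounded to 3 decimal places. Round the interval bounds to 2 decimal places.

Both samples are large (n₁ = 40 ≥ 30, n₂ = 40 ≥ 30), so a z-interval for the difference of means applies.

Point estimate: x̄₁ - x̄₂ = 45 - 46 = -1

Standard error: SE = √(s₁²/n₁ + s₂²/n₂)
= √(8²/40 + 5²/40)
= √(1.600000 + 0.625000)
= 1.491643

For 95% confidence, z* = 1.96 (from standard normal table)
Margin of error: E = z* × SE = 1.96 × 1.491643 = 2.9236

Z-interval: (x̄₁ - x̄₂) ± E = -1 ± 2.9236 = (-3.9236, 1.9236)

Rounded to 2 decimal places:

(-3.92, 1.92)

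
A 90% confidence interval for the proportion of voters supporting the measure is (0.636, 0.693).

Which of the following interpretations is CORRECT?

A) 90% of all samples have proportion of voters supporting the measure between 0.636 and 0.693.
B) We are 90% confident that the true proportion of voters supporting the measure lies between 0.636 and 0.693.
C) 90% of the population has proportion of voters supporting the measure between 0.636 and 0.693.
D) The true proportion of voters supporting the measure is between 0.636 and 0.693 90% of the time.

A confidence interval represents our confidence in the procedure, not a probability statement about the parameter.

Key concept: If we repeated this sampling process many times and computed a 90% CI each time, about 90% of those intervals would contain the true population parameter.

For this specific interval (0.636, 0.693):
- Midpoint (point estimate): 0.6645
- Margin of error: 0.0285

The correct interpretation is the one stating confidence that the true parameter lies in the interval — option B.

B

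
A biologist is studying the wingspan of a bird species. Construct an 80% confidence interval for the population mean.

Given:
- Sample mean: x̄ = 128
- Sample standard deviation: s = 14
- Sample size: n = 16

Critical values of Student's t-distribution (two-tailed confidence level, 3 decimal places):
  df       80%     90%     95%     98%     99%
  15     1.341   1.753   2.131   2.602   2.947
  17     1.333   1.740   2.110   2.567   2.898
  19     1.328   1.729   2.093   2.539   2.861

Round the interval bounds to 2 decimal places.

The population standard deviation σ is unknown (only the sample standard deviation s is given), so use a t-interval with df = n - 1 = 16 - 1 = 15.

For 80% confidence with df = 15, t* = 1.341 (from t-table)

Standard error: SE = s/√n = 14/√16 = 3.500000

Margin of error: E = t* × SE = 1.341 × 3.500000 = 4.6935

T-interval: x̄ ± E = 128 ± 4.6935 = (123.3065, 132.6935)

Rounded to 2 decimal places:

(123.31, 132.69)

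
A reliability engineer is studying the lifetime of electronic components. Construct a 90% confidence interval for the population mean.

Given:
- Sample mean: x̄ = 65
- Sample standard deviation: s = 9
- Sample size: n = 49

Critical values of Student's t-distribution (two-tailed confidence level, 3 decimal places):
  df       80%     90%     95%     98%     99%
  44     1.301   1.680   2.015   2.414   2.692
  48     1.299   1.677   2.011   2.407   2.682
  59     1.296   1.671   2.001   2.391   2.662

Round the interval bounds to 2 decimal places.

The population standard deviation σ is unknown (only the sample standard deviation s is given), so use a t-interval with df = n - 1 = 49 - 1 = 48.

For 90% confidence with df = 48, t* = 1.677 (from t-table)

Standard error: SE = s/√n = 9/√49 = 1.285714

Margin of error: E = t* × SE = 1.677 × 1.285714 = 2.1561

T-interval: x̄ ± E = 65 ± 2.1561 = (62.8439, 67.1561)

Rounded to 2 decimal places:

(62.84, 67.16)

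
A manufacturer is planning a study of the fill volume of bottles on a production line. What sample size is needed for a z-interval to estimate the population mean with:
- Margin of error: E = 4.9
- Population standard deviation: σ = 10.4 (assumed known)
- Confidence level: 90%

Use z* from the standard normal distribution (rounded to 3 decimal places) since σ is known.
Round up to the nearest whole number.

Using z* since population σ is known (z-interval formula).

For 90% confidence, z* = 1.645 (from standard normal table)

Sample size formula for z-interval: n = (z*σ/E)²

n = (1.645 × 10.4 / 4.9)²
  = (3.491429)²
  = 12.1901

Round up to the nearest whole number: n = 13

13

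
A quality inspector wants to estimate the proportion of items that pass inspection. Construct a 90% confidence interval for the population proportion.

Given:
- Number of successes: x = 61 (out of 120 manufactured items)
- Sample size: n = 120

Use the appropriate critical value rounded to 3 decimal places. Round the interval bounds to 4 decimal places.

Sample proportion: p̂ = 61/120 = 0.508333

Check conditions for normal approximation:
  np̂ = 61 ≥ 10 ✓
  n(1-p̂) = 59 ≥ 10 ✓

The sample is large enough, so use a z-interval (normal approximation) for the proportion.

For 90% confidence, z* = 1.645 (from standard normal table)

Standard error: SE = √(p̂(1-p̂)/n) = √(0.508333×0.491667/120) = 0.04563721

Margin of error: E = z* × SE = 1.645 × 0.04563721 = 0.075073

Z-interval: p̂ ± E = 0.508333 ± 0.075073 = (0.433260, 0.583407)

Rounded to 4 decimal places:

(0.4333, 0.5834)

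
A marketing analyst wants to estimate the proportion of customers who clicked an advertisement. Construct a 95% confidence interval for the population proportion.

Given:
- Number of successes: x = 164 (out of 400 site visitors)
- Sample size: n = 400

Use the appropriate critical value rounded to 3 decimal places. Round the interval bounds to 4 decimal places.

Sample proportion: p̂ = 164/400 = 0.410000

Check conditions for normal approximation:
  np̂ = 164 ≥ 10 ✓
  n(1-p̂) = 236 ≥ 10 ✓

The sample is large enough, so use a z-interval (normal approximation) for the proportion.

For 95% confidence, z* = 1.96 (from standard normal table)

Standard error: SE = √(p̂(1-p̂)/n) = √(0.410000×0.590000/400) = 0.02459167

Margin of error: E = z* × SE = 1.96 × 0.02459167 = 0.048200

Z-interval: p̂ ± E = 0.410000 ± 0.048200 = (0.361800, 0.458200)

Rounded to 4 decimal places:

(0.3618, 0.4582)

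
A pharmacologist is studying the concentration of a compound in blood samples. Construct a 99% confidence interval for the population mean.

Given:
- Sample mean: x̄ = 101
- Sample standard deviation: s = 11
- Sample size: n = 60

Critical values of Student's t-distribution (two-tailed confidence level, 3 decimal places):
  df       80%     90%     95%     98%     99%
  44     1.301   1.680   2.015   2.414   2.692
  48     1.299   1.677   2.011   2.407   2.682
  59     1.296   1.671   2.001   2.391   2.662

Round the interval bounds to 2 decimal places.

The population standard deviation σ is unknown (only the sample standard deviation s is given), so use a t-interval with df = n - 1 = 60 - 1 = 59.

For 99% confidence with df = 59, t* = 2.662 (from t-table)

Standard error: SE = s/√n = 11/√60 = 1.420094

Margin of error: E = t* × SE = 2.662 × 1.420094 = 3.7803

T-interval: x̄ ± E = 101 ± 3.7803 = (97.2197, 104.7803)

Rounded to 2 decimal places:

(97.22, 104.78)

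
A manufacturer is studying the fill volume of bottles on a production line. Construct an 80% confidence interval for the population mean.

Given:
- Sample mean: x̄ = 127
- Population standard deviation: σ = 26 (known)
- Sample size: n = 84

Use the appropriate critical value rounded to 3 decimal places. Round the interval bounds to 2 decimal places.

The population standard deviation σ is known, so use a z-interval (standard normal critical value).

For 80% confidence, z* = 1.282 (from standard normal table)

Standard error: SE = σ/√n = 26/√84 = 2.836833

Margin of error: E = z* × SE = 1.282 × 2.836833 = 3.6368

Z-interval: x̄ ± E = 127 ± 3.6368 = (123.3632, 130.6368)

Rounded to 2 decimal places:

(123.36, 130.64)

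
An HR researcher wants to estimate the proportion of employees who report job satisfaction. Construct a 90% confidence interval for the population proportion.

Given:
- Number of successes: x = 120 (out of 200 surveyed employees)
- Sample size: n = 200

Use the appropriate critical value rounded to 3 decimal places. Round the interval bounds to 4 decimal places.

Sample proportion: p̂ = 120/200 = 0.600000

Check conditions for normal approximation:
  np̂ = 120 ≥ 10 ✓
  n(1-p̂) = 80 ≥ 10 ✓

The sample is large enough, so use a z-interval (normal approximation) for the proportion.

For 90% confidence, z* = 1.645 (from standard normal table)

Standard error: SE = √(p̂(1-p̂)/n) = √(0.600000×0.400000/200) = 0.03464102

Margin of error: E = z* × SE = 1.645 × 0.03464102 = 0.056984

Z-interval: p̂ ± E = 0.600000 ± 0.056984 = (0.543016, 0.656984)

Rounded to 4 decimal places:

(0.5430, 0.6570)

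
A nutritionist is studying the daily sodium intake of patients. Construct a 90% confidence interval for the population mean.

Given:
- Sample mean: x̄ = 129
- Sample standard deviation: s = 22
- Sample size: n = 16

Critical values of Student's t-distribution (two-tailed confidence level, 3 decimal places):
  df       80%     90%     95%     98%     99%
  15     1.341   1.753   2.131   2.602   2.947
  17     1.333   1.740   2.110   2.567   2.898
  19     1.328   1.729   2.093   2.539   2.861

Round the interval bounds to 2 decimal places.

The population standard deviation σ is unknown (only the sample standard deviation s is given), so use a t-interval with df = n - 1 = 16 - 1 = 15.

For 90% confidence with df = 15, t* = 1.753 (from t-table)

Standard error: SE = s/√n = 22/√16 = 5.500000

Margin of error: E = t* × SE = 1.753 × 5.500000 = 9.6415

T-interval: x̄ ± E = 129 ± 9.6415 = (119.3585, 138.6415)

Rounded to 2 decimal places:

(119.36, 138.64)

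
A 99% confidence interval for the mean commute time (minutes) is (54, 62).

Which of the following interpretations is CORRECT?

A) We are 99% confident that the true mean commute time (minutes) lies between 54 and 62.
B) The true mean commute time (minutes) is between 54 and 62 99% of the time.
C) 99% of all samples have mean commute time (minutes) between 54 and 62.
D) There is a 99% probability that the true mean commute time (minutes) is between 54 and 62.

A confidence interval represents our confidence in the procedure, not a probability statement about the parameter.

Key concept: If we repeated this sampling process many times and computed a 99% CI each time, about 99% of those intervals would contain the true population parameter.

For this specific interval (54, 62):
- Midpoint (point estimate): 58
- Margin of error: 4

The correct interpretation is the one stating confidence that the true parameter lies in the interval — option A.

A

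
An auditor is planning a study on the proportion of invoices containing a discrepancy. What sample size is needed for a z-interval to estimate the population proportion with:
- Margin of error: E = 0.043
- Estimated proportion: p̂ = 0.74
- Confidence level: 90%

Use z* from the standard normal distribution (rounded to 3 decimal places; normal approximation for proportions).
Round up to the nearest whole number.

Using z* for proportion z-interval (normal approximation).

For 90% confidence, z* = 1.645 (from standard normal table)

Sample size formula for proportion z-interval: n = z*²p̂(1-p̂)/E²

n = 1.645² × 0.74 × 0.26 / 0.043²
  = 2.706025 × 0.1924 / 0.001849
  = 281.5788

Round up to the nearest whole number: n = 282

282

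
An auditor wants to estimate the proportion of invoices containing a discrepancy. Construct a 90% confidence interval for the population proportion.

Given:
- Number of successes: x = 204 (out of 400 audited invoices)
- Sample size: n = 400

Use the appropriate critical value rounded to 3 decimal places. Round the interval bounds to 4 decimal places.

Sample proportion: p̂ = 204/400 = 0.510000

Check conditions for normal approximation:
  np̂ = 204 ≥ 10 ✓
  n(1-p̂) = 196 ≥ 10 ✓

The sample is large enough, so use a z-interval (normal approximation) for the proportion.

For 90% confidence, z* = 1.645 (from standard normal table)

Standard error: SE = √(p̂(1-p̂)/n) = √(0.510000×0.490000/400) = 0.02499500

Margin of error: E = z* × SE = 1.645 × 0.02499500 = 0.041117

Z-interval: p̂ ± E = 0.510000 ± 0.041117 = (0.468883, 0.551117)

Rounded to 4 decimal places:

(0.4689, 0.5511)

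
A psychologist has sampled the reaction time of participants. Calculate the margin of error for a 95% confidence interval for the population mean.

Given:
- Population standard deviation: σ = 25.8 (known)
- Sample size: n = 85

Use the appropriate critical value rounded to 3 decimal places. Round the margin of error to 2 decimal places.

The population standard deviation σ is known, so use the z-interval margin of error formula.

For 95% confidence, z* = 1.96 (from standard normal table)

Margin of error formula for z-interval: E = z* × σ/√n

E = 1.96 × 25.8/√85
  = 1.96 × 2.798403
  = 5.4849

Rounded to 2 decimal places:

5.48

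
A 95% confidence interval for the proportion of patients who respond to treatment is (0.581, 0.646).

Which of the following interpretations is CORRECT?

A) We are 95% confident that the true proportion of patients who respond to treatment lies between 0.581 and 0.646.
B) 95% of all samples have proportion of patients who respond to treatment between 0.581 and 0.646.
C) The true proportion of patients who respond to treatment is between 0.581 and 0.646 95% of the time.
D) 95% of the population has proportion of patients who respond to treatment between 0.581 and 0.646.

A confidence interval represents our confidence in the procedure, not a probability statement about the parameter.

Key concept: If we repeated this sampling process many times and computed a 95% CI each time, about 95% of those intervals would contain the true population parameter.

For this specific interval (0.581, 0.646):
- Midpoint (point estimate): 0.6135
- Margin of error: 0.0325

The correct interpretation is the one stating confidence that the true parameter lies in the interval — option A.

A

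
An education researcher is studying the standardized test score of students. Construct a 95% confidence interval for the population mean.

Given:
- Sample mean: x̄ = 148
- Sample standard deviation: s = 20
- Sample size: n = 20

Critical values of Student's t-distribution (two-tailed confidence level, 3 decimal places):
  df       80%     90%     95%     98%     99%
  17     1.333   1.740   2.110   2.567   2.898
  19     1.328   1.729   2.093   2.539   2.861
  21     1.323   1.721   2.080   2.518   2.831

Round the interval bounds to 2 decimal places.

The population standard deviation σ is unknown (only the sample standard deviation s is given), so use a t-interval with df = n - 1 = 20 - 1 = 19.

For 95% confidence with df = 19, t* = 2.093 (from t-table)

Standard error: SE = s/√n = 20/√20 = 4.472136

Margin of error: E = t* × SE = 2.093 × 4.472136 = 9.3602

T-interval: x̄ ± E = 148 ± 9.3602 = (138.6398, 157.3602)

Rounded to 2 decimal places:

(138.64, 157.36)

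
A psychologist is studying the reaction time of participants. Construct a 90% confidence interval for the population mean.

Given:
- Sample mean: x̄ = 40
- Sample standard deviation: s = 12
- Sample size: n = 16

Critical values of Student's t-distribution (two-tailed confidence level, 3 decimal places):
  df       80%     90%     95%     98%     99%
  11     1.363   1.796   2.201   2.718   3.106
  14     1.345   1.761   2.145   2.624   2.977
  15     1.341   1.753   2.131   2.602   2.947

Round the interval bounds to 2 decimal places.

The population standard deviation σ is unknown (only the sample standard deviation s is given), so use a t-interval with df = n - 1 = 16 - 1 = 15.

For 90% confidence with df = 15, t* = 1.753 (from t-table)

Standard error: SE = s/√n = 12/√16 = 3.000000

Margin of error: E = t* × SE = 1.753 × 3.000000 = 5.2590

T-interval: x̄ ± E = 40 ± 5.2590 = (34.7410, 45.2590)

Rounded to 2 decimal places:

(34.74, 45.26)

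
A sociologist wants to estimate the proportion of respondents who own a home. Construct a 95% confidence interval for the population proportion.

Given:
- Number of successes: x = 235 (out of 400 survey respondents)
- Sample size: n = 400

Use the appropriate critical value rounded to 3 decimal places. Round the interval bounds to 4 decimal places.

Sample proportion: p̂ = 235/400 = 0.587500

Check conditions for normal approximation:
  np̂ = 235 ≥ 10 ✓
  n(1-p̂) = 165 ≥ 10 ✓

The sample is large enough, so use a z-interval (normal approximation) for the proportion.

For 95% confidence, z* = 1.96 (from standard normal table)

Standard error: SE = √(p̂(1-p̂)/n) = √(0.587500×0.412500/400) = 0.02461421

Margin of error: E = z* × SE = 1.96 × 0.02461421 = 0.048244

Z-interval: p̂ ± E = 0.587500 ± 0.048244 = (0.539256, 0.635744)

Rounded to 4 decimal places:

(0.5393, 0.6357)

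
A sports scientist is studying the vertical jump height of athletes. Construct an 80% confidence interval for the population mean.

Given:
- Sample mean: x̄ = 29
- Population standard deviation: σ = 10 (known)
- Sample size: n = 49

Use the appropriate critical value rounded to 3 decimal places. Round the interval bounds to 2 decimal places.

The population standard deviation σ is known, so use a z-interval (standard normal critical value).

For 80% confidence, z* = 1.282 (from standard normal table)

Standard error: SE = σ/√n = 10/√49 = 1.428571

Margin of error: E = z* × SE = 1.282 × 1.428571 = 1.8314

Z-interval: x̄ ± E = 29 ± 1.8314 = (27.1686, 30.8314)

Rounded to 2 decimal places:

(27.17, 30.83)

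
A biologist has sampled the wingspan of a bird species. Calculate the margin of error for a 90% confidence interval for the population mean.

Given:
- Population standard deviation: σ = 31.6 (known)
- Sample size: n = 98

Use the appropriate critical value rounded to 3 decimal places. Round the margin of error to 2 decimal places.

The population standard deviation σ is known, so use the z-interval margin of error formula.

For 90% confidence, z* = 1.645 (from standard normal table)

Margin of error formula for z-interval: E = z* × σ/√n

E = 1.645 × 31.6/√98
  = 1.645 × 3.192082
  = 5.2510

Rounded to 2 decimal places:

5.25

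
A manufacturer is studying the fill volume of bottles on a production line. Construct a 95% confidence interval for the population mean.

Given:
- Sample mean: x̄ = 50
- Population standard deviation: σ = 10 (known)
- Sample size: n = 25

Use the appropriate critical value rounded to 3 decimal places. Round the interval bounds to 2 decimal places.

The population standard deviation σ is known, so use a z-interval (standard normal critical value).

For 95% confidence, z* = 1.96 (from standard normal table)

Standard error: SE = σ/√n = 10/√25 = 2.000000

Margin of error: E = z* × SE = 1.96 × 2.000000 = 3.9200

Z-interval: x̄ ± E = 50 ± 3.9200 = (46.0800, 53.9200)

Rounded to 2 decimal places:

(46.08, 53.92)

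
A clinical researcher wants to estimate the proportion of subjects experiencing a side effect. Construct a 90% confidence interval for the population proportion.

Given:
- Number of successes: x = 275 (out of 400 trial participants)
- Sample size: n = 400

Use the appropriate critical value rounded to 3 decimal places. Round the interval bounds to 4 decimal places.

Sample proportion: p̂ = 275/400 = 0.687500

Check conditions for normal approximation:
  np̂ = 275 ≥ 10 ✓
  n(1-p̂) = 125 ≥ 10 ✓

The sample is large enough, so use a z-interval (normal approximation) for the proportion.

For 90% confidence, z* = 1.645 (from standard normal table)

Standard error: SE = √(p̂(1-p̂)/n) = √(0.687500×0.312500/400) = 0.02317562

Margin of error: E = z* × SE = 1.645 × 0.02317562 = 0.038124

Z-interval: p̂ ± E = 0.687500 ± 0.038124 = (0.649376, 0.725624)

Rounded to 4 decimal places:

(0.6494, 0.7256)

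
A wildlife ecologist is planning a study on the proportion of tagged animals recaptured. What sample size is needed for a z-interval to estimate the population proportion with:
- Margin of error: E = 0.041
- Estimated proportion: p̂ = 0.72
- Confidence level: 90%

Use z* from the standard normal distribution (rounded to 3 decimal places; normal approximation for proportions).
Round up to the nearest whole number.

Using z* for proportion z-interval (normal approximation).

For 90% confidence, z* = 1.645 (from standard normal table)

Sample size formula for proportion z-interval: n = z*²p̂(1-p̂)/E²

n = 1.645² × 0.72 × 0.28 / 0.041²
  = 2.706025 × 0.2016 / 0.001681
  = 324.5298

Round up to the nearest whole number: n = 325

325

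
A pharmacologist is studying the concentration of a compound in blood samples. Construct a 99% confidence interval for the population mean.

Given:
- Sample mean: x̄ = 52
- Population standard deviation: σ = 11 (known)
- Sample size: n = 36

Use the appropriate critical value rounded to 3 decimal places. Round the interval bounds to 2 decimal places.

The population standard deviation σ is known, so use a z-interval (standard normal critical value).

For 99% confidence, z* = 2.576 (from standard normal table)

Standard error: SE = σ/√n = 11/√36 = 1.833333

Margin of error: E = z* × SE = 2.576 × 1.833333 = 4.7227

Z-interval: x̄ ± E = 52 ± 4.7227 = (47.2773, 56.7227)

Rounded to 2 decimal places:

(47.28, 56.72)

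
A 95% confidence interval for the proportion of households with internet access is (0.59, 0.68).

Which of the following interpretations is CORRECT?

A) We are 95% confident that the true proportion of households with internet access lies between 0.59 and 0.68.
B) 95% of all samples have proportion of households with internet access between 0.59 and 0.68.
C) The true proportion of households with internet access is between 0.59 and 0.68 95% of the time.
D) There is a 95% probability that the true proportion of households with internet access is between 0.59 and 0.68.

A confidence interval represents our confidence in the procedure, not a probability statement about the parameter.

Key concept: If we repeated this sampling process many times and computed a 95% CI each time, about 95% of those intervals would contain the true population parameter.

For this specific interval (0.59, 0.68):
- Midpoint (point estimate): 0.635
- Margin of error: 0.045

The correct interpretation is the one stating confidence that the true parameter lies in the interval — option A.

A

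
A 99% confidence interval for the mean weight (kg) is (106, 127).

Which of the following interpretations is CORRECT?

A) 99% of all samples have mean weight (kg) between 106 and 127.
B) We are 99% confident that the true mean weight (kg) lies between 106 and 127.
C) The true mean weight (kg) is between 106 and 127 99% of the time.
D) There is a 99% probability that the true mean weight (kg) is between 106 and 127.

A confidence interval represents our confidence in the procedure, not a probability statement about the parameter.

Key concept: If we repeated this sampling process many times and computed a 99% CI each time, about 99% of those intervals would contain the true population parameter.

For this specific interval (106, 127):
- Midpoint (point estimate): 116.5
- Margin of error: 10.5

The correct interpretation is the one stating confidence that the true parameter lies in the interval — option B.

B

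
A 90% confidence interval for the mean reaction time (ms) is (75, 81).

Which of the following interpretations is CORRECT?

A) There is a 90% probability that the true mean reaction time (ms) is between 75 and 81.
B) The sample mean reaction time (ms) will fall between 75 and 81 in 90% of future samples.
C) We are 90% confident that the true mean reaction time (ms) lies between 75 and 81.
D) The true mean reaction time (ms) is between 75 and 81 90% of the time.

A confidence interval represents our confidence in the procedure, not a probability statement about the parameter.

Key concept: If we repeated this sampling process many times and computed a 90% CI each time, about 90% of those intervals would contain the true population parameter.

For this specific interval (75, 81):
- Midpoint (point estimate): 78
- Margin of error: 3

The correct interpretation is the one stating confidence that the true parameter lies in the interval — option C.

C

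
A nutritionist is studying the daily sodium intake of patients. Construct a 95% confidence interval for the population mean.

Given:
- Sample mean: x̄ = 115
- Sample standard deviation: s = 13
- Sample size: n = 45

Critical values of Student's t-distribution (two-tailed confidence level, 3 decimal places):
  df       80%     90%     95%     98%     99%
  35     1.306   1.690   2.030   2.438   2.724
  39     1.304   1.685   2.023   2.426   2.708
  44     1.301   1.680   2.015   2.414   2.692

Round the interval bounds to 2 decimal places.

The population standard deviation σ is unknown (only the sample standard deviation s is given), so use a t-interval with df = n - 1 = 45 - 1 = 44.

For 95% confidence with df = 44, t* = 2.015 (from t-table)

Standard error: SE = s/√n = 13/√45 = 1.937926

Margin of error: E = t* × SE = 2.015 × 1.937926 = 3.9049

T-interval: x̄ ± E = 115 ± 3.9049 = (111.0951, 118.9049)

Rounded to 2 decimal places:

(111.10, 118.90)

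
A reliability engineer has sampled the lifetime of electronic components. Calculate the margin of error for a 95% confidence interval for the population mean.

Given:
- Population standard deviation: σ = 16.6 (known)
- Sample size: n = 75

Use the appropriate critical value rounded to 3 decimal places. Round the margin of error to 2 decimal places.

The population standard deviation σ is known, so use the z-interval margin of error formula.

For 95% confidence, z* = 1.96 (from standard normal table)

Margin of error formula for z-interval: E = z* × σ/√n

E = 1.96 × 16.6/√75
  = 1.96 × 1.916803
  = 3.7569

Rounded to 2 decimal places:

3.76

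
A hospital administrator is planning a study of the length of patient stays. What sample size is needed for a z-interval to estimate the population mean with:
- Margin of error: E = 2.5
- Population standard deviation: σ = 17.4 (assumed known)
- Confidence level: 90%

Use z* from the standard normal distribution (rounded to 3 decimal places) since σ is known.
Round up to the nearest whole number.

Using z* since population σ is known (z-interval formula).

For 90% confidence, z* = 1.645 (from standard normal table)

Sample size formula for z-interval: n = (z*σ/E)²

n = (1.645 × 17.4 / 2.5)²
  = (11.449200)²
  = 131.0842

Round up to the nearest whole number: n = 132

132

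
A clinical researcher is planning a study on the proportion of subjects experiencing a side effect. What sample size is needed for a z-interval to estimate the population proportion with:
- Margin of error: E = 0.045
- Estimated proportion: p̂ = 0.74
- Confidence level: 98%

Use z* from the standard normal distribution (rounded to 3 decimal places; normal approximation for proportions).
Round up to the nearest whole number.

Using z* for proportion z-interval (normal approximation).

For 98% confidence, z* = 2.326 (from standard normal table)

Sample size formula for proportion z-interval: n = z*²p̂(1-p̂)/E²

n = 2.326² × 0.74 × 0.26 / 0.045²
  = 5.410276 × 0.1924 / 0.002025
  = 514.0430

Round up to the nearest whole number: n = 515

515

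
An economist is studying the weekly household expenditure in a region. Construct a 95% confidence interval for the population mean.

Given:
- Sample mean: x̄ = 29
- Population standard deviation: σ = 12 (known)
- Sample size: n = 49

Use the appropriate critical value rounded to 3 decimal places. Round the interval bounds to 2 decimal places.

The population standard deviation σ is known, so use a z-interval (standard normal critical value).

For 95% confidence, z* = 1.96 (from standard normal table)

Standard error: SE = σ/√n = 12/√49 = 1.714286

Margin of error: E = z* × SE = 1.96 × 1.714286 = 3.3600

Z-interval: x̄ ± E = 29 ± 3.3600 = (25.6400, 32.3600)

Rounded to 2 decimal places:

(25.64, 32.36)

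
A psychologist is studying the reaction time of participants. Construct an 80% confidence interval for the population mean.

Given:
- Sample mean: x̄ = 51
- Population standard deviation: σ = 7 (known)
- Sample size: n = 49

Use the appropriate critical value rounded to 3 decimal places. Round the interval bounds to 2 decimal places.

The population standard deviation σ is known, so use a z-interval (standard normal critical value).

For 80% confidence, z* = 1.282 (from standard normal table)

Standard error: SE = σ/√n = 7/√49 = 1.000000

Margin of error: E = z* × SE = 1.282 × 1.000000 = 1.2820

Z-interval: x̄ ± E = 51 ± 1.2820 = (49.7180, 52.2820)

Rounded to 2 decimal places:

(49.72, 52.28)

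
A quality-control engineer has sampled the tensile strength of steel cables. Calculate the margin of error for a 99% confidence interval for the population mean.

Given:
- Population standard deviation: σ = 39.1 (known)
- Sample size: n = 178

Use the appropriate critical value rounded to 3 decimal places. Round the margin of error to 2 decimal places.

The population standard deviation σ is known, so use the z-interval margin of error formula.

For 99% confidence, z* = 2.576 (from standard normal table)

Margin of error formula for z-interval: E = z* × σ/√n

E = 2.576 × 39.1/√178
  = 2.576 × 2.930669
  = 7.5494

Rounded to 2 decimal places:

7.55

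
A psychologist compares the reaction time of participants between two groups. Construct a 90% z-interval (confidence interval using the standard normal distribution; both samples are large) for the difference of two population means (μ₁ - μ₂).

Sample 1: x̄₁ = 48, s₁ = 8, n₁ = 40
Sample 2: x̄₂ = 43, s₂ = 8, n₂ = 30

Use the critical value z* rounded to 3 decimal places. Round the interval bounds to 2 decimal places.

Both samples are large (n₁ = 40 ≥ 30, n₂ = 30 ≥ 30), so a z-interval for the difference of means applies.

Point estimate: x̄₁ - x̄₂ = 48 - 43 = 5

Standard error: SE = √(s₁²/n₁ + s₂²/n₂)
= √(8²/40 + 8²/30)
= √(1.600000 + 2.133333)
= 1.932184

For 90% confidence, z* = 1.645 (from standard normal table)
Margin of error: E = z* × SE = 1.645 × 1.932184 = 3.1784

Z-interval: (x̄₁ - x̄₂) ± E = 5 ± 3.1784 = (1.8216, 8.1784)

Rounded to 2 decimal places:

(1.82, 8.18)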